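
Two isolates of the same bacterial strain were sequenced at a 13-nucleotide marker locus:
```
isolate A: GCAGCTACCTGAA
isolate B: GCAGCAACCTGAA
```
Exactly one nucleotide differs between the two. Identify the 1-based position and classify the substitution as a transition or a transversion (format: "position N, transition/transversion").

Position 6 changes T→A. T is a pyrimidine and A is a purine, so this is a transversion.

position 6, transversion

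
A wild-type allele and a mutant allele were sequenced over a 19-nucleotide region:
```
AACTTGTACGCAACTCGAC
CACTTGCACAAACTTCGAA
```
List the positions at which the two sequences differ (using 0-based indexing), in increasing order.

0, 6, 9, 10, 12, 13, 18

Scanning 0-based: 0: A/C; 6: T/C; 9: G/A; 10: C/A; 12: A/C; 13: C/T; 18: C/A.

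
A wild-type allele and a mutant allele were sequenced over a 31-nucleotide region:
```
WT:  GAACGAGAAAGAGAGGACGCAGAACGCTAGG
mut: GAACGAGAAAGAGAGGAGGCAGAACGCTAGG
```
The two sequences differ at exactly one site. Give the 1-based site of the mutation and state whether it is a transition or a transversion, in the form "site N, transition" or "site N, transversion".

Site 18 changes C→G. C is a pyrimidine and G is a purine, so this is a transversion.

site 18, transversion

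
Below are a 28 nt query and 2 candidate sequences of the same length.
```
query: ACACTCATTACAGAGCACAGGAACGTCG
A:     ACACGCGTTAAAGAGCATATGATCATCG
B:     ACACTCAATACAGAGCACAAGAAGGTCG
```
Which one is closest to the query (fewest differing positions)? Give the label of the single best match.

B

Hamming distances to query — A: 7; B: 3.
Smallest is B with 3 mismatches.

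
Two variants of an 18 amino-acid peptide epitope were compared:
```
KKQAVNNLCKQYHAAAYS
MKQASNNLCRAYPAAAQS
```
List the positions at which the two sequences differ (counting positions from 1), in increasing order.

1, 5, 10, 11, 13, 17

Scanning 1-based: 1: K/M; 5: V/S; 10: K/R; 11: Q/A; 13: H/P; 17: Y/Q.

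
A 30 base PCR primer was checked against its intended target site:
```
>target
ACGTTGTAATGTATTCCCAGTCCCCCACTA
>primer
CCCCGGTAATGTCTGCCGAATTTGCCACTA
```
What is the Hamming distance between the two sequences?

11

Comparing position by position, 11 positions differ: 1 (A/C), 3 (G/C), 4 (T/C), 5 (T/G), 13 (A/C), 15 (T/G), 18 (C/G), 20 (G/A), 22 (C/T), 23 (C/T), 24 (C/G).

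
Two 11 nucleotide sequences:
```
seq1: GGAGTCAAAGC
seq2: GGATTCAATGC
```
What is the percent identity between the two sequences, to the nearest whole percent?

82%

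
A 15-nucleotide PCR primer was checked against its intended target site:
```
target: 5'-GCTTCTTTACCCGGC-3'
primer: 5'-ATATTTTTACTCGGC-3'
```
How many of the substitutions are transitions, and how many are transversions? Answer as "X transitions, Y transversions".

Mismatches (1-based):
site 1: G→A (purine→purine, transition)
site 2: C→T (pyrimidine→pyrimidine, transition)
site 3: T→A (pyrimidine→purine, transversion)
site 5: C→T (pyrimidine→pyrimidine, transition)
site 11: C→T (pyrimidine→pyrimidine, transition)

4 transitions, 1 transversion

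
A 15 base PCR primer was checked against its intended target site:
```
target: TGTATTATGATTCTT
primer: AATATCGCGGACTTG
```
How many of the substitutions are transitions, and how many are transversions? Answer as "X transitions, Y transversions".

Mismatches (1-based):
site 1: T→A (pyrimidine→purine, transversion)
site 2: G→A (purine→purine, transition)
site 6: T→C (pyrimidine→pyrimidine, transition)
site 7: A→G (purine→purine, transition)
site 8: T→C (pyrimidine→pyrimidine, transition)
site 10: A→G (purine→purine, transition)
site 11: T→A (pyrimidine→purine, transversion)
site 12: T→C (pyrimidine→pyrimidine, transition)
site 13: C→T (pyrimidine→pyrimidine, transition)
site 15: T→G (pyrimidine→purine, transversion)

7 transitions, 3 transversions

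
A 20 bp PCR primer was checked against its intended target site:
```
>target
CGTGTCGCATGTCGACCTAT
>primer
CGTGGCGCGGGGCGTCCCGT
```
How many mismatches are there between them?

7

Mismatches (1-based): site 5: T→G; site 9: A→G; site 10: T→G; site 12: T→G; site 15: A→T; site 18: T→C; site 19: A→G.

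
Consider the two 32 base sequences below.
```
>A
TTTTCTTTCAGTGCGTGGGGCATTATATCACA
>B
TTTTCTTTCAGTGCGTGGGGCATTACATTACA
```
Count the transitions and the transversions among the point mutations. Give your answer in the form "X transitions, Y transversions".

2 transitions, 0 transversions

Mismatches (1-based):
site 26: T→C (pyrimidine→pyrimidine, transition)
site 29: C→T (pyrimidine→pyrimidine, transition)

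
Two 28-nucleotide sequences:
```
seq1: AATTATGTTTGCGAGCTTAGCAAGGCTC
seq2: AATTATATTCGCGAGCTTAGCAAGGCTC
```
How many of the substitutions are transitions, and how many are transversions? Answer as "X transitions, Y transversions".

2 transitions, 0 transversions

Transitions (purine↔purine or pyrimidine↔pyrimidine): 7 G→A, 10 T→C.
Transversions (purine↔pyrimidine): none.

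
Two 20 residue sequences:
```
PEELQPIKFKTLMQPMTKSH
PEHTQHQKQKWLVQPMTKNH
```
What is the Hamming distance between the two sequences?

The sequences differ at positions 3, 4, 6, 7, 9, 11, 13, 19 (1-based) — 8 in total.

8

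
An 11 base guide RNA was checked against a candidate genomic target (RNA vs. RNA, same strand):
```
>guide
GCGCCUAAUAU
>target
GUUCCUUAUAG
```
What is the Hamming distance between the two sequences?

The sequences differ at sites 2, 3, 7, 11 (1-based) — 4 in total.

4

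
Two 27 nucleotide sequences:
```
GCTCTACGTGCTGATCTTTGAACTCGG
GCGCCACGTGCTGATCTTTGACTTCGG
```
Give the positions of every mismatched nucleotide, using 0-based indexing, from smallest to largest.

Differences at position 2 (T→G), position 4 (T→C), position 21 (A→C), position 22 (C→T).

2, 4, 21, 22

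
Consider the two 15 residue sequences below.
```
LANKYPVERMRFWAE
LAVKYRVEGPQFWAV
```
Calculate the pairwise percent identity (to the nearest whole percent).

60%

6 positions differ (3, 6, 9, 10, 11, 15), so 9 of 15 match: 9/15 = 60%.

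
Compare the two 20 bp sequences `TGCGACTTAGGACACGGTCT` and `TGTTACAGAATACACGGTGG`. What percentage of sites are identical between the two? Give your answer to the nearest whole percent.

Mismatches at positions 3, 4, 7, 8, 10, 11, 19, 20 (1-based): 8 of 20.
Identical positions: 12/20 = 60% → 60%.

60%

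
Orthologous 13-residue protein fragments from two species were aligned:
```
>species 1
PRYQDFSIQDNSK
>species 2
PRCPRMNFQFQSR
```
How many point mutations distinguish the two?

9

Comparing position by position, 9 residues differ: 3 (Y/C), 4 (Q/P), 5 (D/R), 6 (F/M), 7 (S/N), 8 (I/F), 10 (D/F), 11 (N/Q), 13 (K/R).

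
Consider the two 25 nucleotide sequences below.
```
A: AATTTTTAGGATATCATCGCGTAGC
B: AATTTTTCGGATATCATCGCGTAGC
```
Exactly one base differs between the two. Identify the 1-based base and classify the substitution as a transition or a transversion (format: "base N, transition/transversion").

base 8, transversion

Base 8 changes A→C. A is a purine and C is a pyrimidine, so this is a transversion.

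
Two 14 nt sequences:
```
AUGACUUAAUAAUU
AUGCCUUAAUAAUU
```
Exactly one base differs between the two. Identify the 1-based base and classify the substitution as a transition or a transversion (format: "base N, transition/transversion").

base 4, transversion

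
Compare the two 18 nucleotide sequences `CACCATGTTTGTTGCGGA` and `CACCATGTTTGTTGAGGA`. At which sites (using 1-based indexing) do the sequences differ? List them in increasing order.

15

Scanning 1-based: 15: C/A.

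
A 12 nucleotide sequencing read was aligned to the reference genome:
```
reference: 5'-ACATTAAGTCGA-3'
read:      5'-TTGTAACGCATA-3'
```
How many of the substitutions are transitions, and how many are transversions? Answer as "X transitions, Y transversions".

3 transitions, 5 transversions

Transitions (purine↔purine or pyrimidine↔pyrimidine): 2 C→T, 3 A→G, 9 T→C.
Transversions (purine↔pyrimidine): 1 A→T, 5 T→A, 7 A→C, 10 C→A, 11 G→T.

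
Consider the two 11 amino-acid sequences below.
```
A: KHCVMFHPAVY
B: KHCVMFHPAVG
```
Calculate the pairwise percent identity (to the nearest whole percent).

91%

1 position differs (11), so 10 of 11 match: 10/11 = 90.91%.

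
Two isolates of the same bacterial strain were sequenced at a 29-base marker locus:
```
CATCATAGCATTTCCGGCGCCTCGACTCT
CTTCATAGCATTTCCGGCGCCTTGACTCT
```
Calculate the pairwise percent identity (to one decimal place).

93.1%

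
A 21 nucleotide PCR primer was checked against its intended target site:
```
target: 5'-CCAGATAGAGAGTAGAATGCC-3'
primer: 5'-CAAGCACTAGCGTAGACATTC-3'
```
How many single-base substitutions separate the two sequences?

The sequences differ at bases 2, 5, 6, 7, 8, 11, 17, 18, 19, 20 (1-based) — 10 in total.

10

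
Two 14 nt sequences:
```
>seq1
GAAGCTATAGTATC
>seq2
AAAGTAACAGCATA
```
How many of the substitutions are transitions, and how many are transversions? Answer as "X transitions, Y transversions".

4 transitions, 2 transversions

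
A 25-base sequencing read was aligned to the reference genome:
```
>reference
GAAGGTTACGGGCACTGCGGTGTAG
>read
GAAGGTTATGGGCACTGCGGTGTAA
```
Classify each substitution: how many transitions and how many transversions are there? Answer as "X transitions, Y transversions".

Mismatches (1-based):
base 9: C→T (pyrimidine→pyrimidine, transition)
base 25: G→A (purine→purine, transition)

2 transitions, 0 transversions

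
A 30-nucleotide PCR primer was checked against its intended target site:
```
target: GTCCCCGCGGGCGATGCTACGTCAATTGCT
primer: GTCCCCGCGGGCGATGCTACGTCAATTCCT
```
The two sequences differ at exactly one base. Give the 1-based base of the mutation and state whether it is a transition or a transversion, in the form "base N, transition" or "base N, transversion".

base 28, transversion

Base 28 changes G→C. G is a purine and C is a pyrimidine, so this is a transversion.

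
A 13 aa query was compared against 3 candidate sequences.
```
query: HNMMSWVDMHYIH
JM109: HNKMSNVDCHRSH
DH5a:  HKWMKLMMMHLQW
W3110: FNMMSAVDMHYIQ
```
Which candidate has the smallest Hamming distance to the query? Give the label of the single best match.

Hamming distances to query — JM109: 5; DH5a: 9; W3110: 3.
Smallest is W3110 with 3 mismatches.

W3110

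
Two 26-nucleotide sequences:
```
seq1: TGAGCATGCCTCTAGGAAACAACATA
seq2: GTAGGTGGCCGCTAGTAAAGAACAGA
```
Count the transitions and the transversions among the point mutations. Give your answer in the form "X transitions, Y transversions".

0 transitions, 9 transversions

Transitions (purine↔purine or pyrimidine↔pyrimidine): none.
Transversions (purine↔pyrimidine): 1 T→G, 2 G→T, 5 C→G, 6 A→T, 7 T→G, 11 T→G, 16 G→T, 20 C→G, 25 T→G.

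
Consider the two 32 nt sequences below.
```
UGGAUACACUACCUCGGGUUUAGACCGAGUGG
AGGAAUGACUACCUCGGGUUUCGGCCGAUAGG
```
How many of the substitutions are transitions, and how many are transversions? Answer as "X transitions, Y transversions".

1 transition, 7 transversions

Transitions (purine↔purine or pyrimidine↔pyrimidine): 24 A→G.
Transversions (purine↔pyrimidine): 1 U→A, 5 U→A, 6 A→U, 7 C→G, 22 A→C, 29 G→U, 30 U→A.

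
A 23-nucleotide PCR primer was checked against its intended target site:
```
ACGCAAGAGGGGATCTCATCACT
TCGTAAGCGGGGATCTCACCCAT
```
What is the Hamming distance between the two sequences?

6

Comparing position by position, 6 sites differ: 1 (A/T), 4 (C/T), 8 (A/C), 19 (T/C), 21 (A/C), 22 (C/A).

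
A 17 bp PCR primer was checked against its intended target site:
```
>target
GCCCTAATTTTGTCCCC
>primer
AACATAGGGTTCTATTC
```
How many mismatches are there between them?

Comparing position by position, 10 bases differ: 1 (G/A), 2 (C/A), 4 (C/A), 7 (A/G), 8 (T/G), 9 (T/G), 12 (G/C), 14 (C/A), 15 (C/T), 16 (C/T).

10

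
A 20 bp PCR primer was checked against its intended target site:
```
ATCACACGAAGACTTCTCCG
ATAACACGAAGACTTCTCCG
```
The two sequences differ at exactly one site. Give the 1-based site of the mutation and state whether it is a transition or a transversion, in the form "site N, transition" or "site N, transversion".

Site 3 changes C→A. C is a pyrimidine and A is a purine, so this is a transversion.

site 3, transversion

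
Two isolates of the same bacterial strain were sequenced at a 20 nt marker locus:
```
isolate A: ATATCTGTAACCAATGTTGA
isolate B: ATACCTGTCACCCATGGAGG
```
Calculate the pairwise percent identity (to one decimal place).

6 positions differ (4, 9, 13, 17, 18, 20), so 14 of 20 match: 14/20 = 70%.

70.0%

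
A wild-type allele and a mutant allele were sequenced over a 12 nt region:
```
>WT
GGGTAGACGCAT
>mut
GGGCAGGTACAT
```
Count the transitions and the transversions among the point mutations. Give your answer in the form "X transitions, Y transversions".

4 transitions, 0 transversions

Mismatches (1-based):
base 4: T→C (pyrimidine→pyrimidine, transition)
base 7: A→G (purine→purine, transition)
base 8: C→T (pyrimidine→pyrimidine, transition)
base 9: G→A (purine→purine, transition)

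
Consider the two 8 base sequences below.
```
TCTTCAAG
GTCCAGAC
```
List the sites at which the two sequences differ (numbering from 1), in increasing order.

1, 2, 3, 4, 5, 6, 8

Differences at site 1 (T→G), site 2 (C→T), site 3 (T→C), site 4 (T→C), site 5 (C→A), site 6 (A→G), site 8 (G→C).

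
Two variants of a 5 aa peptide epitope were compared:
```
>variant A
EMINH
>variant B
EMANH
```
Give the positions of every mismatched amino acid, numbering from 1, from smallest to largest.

3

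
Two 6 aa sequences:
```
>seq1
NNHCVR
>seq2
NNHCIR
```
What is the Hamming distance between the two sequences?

1

Mismatches (1-based): residue 5: V→I.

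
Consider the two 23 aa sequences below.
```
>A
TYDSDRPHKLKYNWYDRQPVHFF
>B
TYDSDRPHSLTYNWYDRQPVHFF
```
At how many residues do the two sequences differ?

2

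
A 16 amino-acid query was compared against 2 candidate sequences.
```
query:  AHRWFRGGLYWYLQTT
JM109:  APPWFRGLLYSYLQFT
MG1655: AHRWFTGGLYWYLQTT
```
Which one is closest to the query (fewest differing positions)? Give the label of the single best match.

MG1655

Hamming distances to query — JM109: 5; MG1655: 1.
Smallest is MG1655 with 1 mismatch.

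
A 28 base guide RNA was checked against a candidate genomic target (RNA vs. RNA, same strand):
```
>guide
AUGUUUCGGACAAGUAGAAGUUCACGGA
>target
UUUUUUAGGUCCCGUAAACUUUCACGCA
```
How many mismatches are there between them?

10

The sequences differ at sites 1, 3, 7, 10, 12, 13, 17, 19, 20, 27 (1-based) — 10 in total.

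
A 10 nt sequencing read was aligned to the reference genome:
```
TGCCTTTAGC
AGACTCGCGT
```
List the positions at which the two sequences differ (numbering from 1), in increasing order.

Scanning 1-based: 1: T/A; 3: C/A; 6: T/C; 7: T/G; 8: A/C; 10: C/T.

1, 3, 6, 7, 8, 10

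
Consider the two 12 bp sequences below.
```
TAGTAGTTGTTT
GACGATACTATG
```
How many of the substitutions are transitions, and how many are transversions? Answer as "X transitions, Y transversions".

1 transition, 8 transversions

Mismatches (1-based):
position 1: T→G (pyrimidine→purine, transversion)
position 3: G→C (purine→pyrimidine, transversion)
position 4: T→G (pyrimidine→purine, transversion)
position 6: G→T (purine→pyrimidine, transversion)
position 7: T→A (pyrimidine→purine, transversion)
position 8: T→C (pyrimidine→pyrimidine, transition)
position 9: G→T (purine→pyrimidine, transversion)
position 10: T→A (pyrimidine→purine, transversion)
position 12: T→G (pyrimidine→purine, transversion)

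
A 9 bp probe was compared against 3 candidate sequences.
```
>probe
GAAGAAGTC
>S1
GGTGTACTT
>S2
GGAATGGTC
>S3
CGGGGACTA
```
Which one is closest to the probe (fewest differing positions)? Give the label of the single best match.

S2

S1 differs at 5 positions; S2 differs at 4 positions; S3 differs at 6 positions. The closest is S2.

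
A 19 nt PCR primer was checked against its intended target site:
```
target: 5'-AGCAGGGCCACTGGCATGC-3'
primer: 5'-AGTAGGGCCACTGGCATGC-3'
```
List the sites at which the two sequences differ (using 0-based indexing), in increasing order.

Scanning 0-based: 2: C/T.

2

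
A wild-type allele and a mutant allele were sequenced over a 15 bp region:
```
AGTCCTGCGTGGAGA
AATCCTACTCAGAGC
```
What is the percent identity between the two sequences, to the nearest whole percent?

6 positions differ (2, 7, 9, 10, 11, 15), so 9 of 15 match: 9/15 = 60%.

60%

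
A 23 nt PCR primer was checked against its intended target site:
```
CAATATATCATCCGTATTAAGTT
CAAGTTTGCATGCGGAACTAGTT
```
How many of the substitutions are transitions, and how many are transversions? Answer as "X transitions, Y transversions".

Transitions (purine↔purine or pyrimidine↔pyrimidine): 18 T→C.
Transversions (purine↔pyrimidine): 4 T→G, 5 A→T, 7 A→T, 8 T→G, 12 C→G, 15 T→G, 17 T→A, 19 A→T.

1 transition, 8 transversions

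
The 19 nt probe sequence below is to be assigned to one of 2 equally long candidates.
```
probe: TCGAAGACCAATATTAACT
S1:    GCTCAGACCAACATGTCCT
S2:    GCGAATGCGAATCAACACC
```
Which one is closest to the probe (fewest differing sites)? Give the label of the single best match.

S1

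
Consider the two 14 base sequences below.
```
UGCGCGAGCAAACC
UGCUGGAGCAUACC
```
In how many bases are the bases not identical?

Comparing position by position, 3 bases differ: 4 (G/U), 5 (C/G), 11 (A/U).

3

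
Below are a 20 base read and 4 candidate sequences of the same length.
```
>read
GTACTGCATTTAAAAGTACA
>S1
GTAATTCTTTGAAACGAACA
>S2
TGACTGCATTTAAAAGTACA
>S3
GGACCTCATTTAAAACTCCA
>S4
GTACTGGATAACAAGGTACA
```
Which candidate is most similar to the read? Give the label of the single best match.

S2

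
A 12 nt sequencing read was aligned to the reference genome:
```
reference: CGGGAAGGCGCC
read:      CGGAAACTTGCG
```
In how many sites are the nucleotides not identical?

5

Comparing position by position, 5 sites differ: 4 (G/A), 7 (G/C), 8 (G/T), 9 (C/T), 12 (C/G).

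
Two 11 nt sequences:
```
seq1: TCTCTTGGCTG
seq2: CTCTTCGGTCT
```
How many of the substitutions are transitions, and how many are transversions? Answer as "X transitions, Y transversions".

Transitions (purine↔purine or pyrimidine↔pyrimidine): 1 T→C, 2 C→T, 3 T→C, 4 C→T, 6 T→C, 9 C→T, 10 T→C.
Transversions (purine↔pyrimidine): 11 G→T.

7 transitions, 1 transversion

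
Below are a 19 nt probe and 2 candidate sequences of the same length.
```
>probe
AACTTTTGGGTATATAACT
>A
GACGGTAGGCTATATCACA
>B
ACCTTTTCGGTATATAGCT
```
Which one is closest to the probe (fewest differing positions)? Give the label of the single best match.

B

Hamming distances to probe — A: 7; B: 3.
Smallest is B with 3 mismatches.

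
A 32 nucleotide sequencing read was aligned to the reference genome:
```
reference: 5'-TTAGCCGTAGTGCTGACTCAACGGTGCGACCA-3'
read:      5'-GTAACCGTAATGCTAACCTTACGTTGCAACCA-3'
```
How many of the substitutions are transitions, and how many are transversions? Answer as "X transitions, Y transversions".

Transitions (purine↔purine or pyrimidine↔pyrimidine): 4 G→A, 10 G→A, 15 G→A, 18 T→C, 19 C→T, 28 G→A.
Transversions (purine↔pyrimidine): 1 T→G, 20 A→T, 24 G→T.

6 transitions, 3 transversions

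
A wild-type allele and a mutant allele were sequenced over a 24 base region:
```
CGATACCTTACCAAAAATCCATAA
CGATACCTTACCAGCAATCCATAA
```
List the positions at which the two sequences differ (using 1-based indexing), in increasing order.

14, 15

Scanning 1-based: 14: A/G; 15: A/C.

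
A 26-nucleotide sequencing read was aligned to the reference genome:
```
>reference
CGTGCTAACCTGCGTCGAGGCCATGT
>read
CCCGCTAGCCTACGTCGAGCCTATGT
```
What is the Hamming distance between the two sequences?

Mismatches (1-based): base 2: G→C; base 3: T→C; base 8: A→G; base 12: G→A; base 20: G→C; base 22: C→T.

6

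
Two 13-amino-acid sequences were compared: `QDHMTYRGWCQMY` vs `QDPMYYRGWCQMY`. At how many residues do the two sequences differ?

2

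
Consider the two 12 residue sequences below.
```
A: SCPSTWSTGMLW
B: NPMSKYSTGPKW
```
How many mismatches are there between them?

Mismatches (1-based): position 1: S→N; position 2: C→P; position 3: P→M; position 5: T→K; position 6: W→Y; position 10: M→P; position 11: L→K.

7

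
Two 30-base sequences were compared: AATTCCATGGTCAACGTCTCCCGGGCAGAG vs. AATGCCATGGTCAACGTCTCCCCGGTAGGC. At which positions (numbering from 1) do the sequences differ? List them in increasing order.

Differences at position 4 (T→G), position 23 (G→C), position 26 (C→T), position 29 (A→G), position 30 (G→C).

4, 23, 26, 29, 30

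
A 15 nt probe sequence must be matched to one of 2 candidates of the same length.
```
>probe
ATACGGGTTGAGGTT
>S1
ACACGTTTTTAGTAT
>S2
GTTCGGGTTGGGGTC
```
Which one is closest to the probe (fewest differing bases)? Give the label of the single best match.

S2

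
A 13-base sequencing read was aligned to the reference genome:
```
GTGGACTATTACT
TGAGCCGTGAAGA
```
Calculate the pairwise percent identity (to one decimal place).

Mismatches at positions 1, 2, 3, 5, 7, 8, 9, 10, 12, 13 (1-based): 10 of 13.
Identical positions: 3/13 = 23.08% → 23.1%.

23.1%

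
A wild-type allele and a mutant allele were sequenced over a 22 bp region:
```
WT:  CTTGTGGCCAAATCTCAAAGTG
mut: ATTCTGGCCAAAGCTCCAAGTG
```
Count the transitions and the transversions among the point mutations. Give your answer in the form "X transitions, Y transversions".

0 transitions, 4 transversions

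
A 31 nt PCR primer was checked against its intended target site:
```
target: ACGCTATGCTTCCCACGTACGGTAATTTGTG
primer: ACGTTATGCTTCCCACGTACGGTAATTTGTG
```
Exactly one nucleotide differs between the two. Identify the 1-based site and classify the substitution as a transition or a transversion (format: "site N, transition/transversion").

site 4, transition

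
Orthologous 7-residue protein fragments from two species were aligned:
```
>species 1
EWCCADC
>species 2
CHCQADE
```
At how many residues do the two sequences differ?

4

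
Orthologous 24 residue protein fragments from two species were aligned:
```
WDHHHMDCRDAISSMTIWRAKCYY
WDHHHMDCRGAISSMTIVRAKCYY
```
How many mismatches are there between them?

The sequences differ at positions 10, 18 (1-based) — 2 in total.

2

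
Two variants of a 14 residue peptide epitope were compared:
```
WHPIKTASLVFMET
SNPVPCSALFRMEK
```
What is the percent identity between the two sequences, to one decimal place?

28.6%

Mismatches at positions 1, 2, 4, 5, 6, 7, 8, 10, 11, 14 (1-based): 10 of 14.
Identical positions: 4/14 = 28.57% → 28.6%.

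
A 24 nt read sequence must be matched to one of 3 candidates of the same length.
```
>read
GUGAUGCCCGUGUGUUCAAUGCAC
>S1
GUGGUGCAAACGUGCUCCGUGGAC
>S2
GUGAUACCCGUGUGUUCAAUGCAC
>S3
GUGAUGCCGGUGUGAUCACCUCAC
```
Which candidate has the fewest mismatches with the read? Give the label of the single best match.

S2

S1 differs at 9 sites; S2 differs at 1 site; S3 differs at 5 sites. The closest is S2.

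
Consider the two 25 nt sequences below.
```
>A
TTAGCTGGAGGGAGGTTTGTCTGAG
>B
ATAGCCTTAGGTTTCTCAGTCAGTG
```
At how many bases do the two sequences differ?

Comparing position by position, 12 bases differ: 1 (T/A), 6 (T/C), 7 (G/T), 8 (G/T), 12 (G/T), 13 (A/T), 14 (G/T), 15 (G/C), 17 (T/C), 18 (T/A), 22 (T/A), 24 (A/T).

12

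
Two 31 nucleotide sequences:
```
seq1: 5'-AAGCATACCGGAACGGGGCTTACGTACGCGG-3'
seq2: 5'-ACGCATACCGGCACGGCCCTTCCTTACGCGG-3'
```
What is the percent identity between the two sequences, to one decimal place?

6 positions differ (2, 12, 17, 18, 22, 24), so 25 of 31 match: 25/31 = 80.65%.

80.6%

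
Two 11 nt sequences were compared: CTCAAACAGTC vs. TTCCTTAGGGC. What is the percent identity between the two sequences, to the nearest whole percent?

Mismatches at positions 1, 4, 5, 6, 7, 8, 10 (1-based): 7 of 11.
Identical positions: 4/11 = 36.36% → 36%.

36%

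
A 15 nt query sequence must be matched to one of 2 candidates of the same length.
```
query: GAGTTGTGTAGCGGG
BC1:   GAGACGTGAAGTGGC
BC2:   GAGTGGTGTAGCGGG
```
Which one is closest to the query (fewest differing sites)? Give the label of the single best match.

BC2

BC1 differs at 5 sites; BC2 differs at 1 site. The closest is BC2.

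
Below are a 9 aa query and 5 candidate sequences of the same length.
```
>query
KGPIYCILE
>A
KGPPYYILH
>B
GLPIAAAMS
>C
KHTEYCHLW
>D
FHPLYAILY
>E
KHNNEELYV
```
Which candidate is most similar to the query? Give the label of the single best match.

A differs at 3 residues; B differs at 7 residues; C differs at 5 residues; D differs at 5 residues; E differs at 8 residues. The closest is A.

A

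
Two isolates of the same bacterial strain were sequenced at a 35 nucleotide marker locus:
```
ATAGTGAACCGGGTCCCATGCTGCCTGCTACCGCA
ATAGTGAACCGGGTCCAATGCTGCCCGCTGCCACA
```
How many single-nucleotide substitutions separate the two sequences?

Comparing position by position, 4 sites differ: 17 (C/A), 26 (T/C), 30 (A/G), 33 (G/A).

4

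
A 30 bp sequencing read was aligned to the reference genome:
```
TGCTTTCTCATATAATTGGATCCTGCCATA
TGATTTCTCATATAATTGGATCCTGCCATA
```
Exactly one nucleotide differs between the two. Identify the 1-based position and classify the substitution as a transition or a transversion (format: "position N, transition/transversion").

The sequences differ only at position 3: C→A (pyrimidine→purine), a transversion.

position 3, transversion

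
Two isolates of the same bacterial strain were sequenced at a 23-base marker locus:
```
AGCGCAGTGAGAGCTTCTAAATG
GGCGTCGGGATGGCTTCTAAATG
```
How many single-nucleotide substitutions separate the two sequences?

6

Comparing position by position, 6 sites differ: 1 (A/G), 5 (C/T), 6 (A/C), 8 (T/G), 11 (G/T), 12 (A/G).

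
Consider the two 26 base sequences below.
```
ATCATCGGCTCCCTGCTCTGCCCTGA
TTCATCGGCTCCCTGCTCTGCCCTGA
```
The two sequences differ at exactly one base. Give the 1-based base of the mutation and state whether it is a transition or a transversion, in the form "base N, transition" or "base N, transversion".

base 1, transversion

The sequences differ only at base 1: A→T (purine→pyrimidine), a transversion.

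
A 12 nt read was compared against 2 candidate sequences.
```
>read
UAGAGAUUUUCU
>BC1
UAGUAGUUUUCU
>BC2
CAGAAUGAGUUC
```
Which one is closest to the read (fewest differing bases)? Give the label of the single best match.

BC1 differs at 3 bases; BC2 differs at 8 bases. The closest is BC1.

BC1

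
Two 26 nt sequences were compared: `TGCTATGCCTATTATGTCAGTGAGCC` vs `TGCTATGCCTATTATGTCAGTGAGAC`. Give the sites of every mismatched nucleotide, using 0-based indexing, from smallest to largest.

Differences at site 24 (C→A).

24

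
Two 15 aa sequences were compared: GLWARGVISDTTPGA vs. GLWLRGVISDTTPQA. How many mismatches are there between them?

Comparing position by position, 2 residues differ: 4 (A/L), 14 (G/Q).

2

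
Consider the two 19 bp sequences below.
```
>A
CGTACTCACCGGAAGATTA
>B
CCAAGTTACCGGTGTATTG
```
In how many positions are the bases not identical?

8

The sequences differ at positions 2, 3, 5, 7, 13, 14, 15, 19 (1-based) — 8 in total.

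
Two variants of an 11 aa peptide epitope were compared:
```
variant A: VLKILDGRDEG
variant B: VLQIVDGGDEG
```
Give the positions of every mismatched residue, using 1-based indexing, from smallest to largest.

Scanning 1-based: 3: K/Q; 5: L/V; 8: R/G.

3, 5, 8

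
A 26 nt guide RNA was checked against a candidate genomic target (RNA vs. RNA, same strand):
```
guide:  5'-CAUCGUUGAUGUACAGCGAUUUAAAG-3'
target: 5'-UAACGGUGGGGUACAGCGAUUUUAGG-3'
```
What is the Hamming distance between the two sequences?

7

Mismatches (1-based): site 1: C→U; site 3: U→A; site 6: U→G; site 9: A→G; site 10: U→G; site 23: A→U; site 25: A→G.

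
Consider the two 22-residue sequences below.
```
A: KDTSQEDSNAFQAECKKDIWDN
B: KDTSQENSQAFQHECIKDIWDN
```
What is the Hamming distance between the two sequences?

4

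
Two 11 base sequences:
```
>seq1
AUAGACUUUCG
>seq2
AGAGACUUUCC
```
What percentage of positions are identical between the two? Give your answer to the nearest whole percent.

82%

Mismatches at positions 2, 11 (1-based): 2 of 11.
Identical positions: 9/11 = 81.82% → 82%.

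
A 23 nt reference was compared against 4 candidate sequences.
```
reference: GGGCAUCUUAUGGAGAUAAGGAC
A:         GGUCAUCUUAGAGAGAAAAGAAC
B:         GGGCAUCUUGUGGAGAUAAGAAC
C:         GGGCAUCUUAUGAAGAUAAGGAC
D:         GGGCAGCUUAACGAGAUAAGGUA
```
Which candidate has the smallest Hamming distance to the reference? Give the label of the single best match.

C

Hamming distances to reference — A: 5; B: 2; C: 1; D: 5.
Smallest is C with 1 mismatch.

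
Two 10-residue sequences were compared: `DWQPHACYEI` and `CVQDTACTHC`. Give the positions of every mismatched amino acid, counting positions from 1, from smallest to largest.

1, 2, 4, 5, 8, 9, 10

Differences at position 1 (D→C), position 2 (W→V), position 4 (P→D), position 5 (H→T), position 8 (Y→T), position 9 (E→H), position 10 (I→C).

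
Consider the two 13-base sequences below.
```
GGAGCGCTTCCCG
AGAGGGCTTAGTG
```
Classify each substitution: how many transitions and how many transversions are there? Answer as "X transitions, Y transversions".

Mismatches (1-based):
position 1: G→A (purine→purine, transition)
position 5: C→G (pyrimidine→purine, transversion)
position 10: C→A (pyrimidine→purine, transversion)
position 11: C→G (pyrimidine→purine, transversion)
position 12: C→T (pyrimidine→pyrimidine, transition)

2 transitions, 3 transversions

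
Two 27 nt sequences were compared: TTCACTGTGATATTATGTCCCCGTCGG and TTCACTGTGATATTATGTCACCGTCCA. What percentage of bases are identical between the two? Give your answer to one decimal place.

88.9%

Mismatches at positions 20, 26, 27 (1-based): 3 of 27.
Identical positions: 24/27 = 88.89% → 88.9%.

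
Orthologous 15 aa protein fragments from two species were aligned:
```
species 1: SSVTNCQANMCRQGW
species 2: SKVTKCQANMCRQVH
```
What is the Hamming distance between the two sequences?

Mismatches (1-based): position 2: S→K; position 5: N→K; position 14: G→V; position 15: W→H.

4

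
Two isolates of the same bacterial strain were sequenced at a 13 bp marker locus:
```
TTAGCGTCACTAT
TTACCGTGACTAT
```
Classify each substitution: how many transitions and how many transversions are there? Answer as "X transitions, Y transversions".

0 transitions, 2 transversions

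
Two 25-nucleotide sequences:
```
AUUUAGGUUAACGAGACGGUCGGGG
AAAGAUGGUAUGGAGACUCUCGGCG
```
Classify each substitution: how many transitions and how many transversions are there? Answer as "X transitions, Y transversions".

Mismatches (1-based):
base 2: U→A (pyrimidine→purine, transversion)
base 3: U→A (pyrimidine→purine, transversion)
base 4: U→G (pyrimidine→purine, transversion)
base 6: G→U (purine→pyrimidine, transversion)
base 8: U→G (pyrimidine→purine, transversion)
base 11: A→U (purine→pyrimidine, transversion)
base 12: C→G (pyrimidine→purine, transversion)
base 18: G→U (purine→pyrimidine, transversion)
base 19: G→C (purine→pyrimidine, transversion)
base 24: G→C (purine→pyrimidine, transversion)

0 transitions, 10 transversions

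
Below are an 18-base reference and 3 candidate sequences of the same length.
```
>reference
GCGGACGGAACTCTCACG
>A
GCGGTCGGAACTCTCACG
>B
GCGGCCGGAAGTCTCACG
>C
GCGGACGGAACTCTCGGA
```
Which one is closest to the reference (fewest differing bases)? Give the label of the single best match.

Hamming distances to reference — A: 1; B: 2; C: 3.
Smallest is A with 1 mismatch.

A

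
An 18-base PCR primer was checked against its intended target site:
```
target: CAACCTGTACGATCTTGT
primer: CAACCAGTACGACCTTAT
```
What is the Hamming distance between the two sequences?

3

Comparing position by position, 3 sites differ: 6 (T/A), 13 (T/C), 17 (G/A).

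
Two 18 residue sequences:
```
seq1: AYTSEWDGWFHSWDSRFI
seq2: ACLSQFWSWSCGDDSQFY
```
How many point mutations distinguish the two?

Comparing position by position, 12 positions differ: 2 (Y/C), 3 (T/L), 5 (E/Q), 6 (W/F), 7 (D/W), 8 (G/S), 10 (F/S), 11 (H/C), 12 (S/G), 13 (W/D), 16 (R/Q), 18 (I/Y).

12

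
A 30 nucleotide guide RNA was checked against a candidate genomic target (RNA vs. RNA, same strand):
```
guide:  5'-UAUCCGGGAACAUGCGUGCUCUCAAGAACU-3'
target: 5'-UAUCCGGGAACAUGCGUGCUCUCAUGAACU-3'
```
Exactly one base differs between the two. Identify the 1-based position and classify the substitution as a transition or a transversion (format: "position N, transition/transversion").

The sequences differ only at position 25: A→U (purine→pyrimidine), a transversion.

position 25, transversion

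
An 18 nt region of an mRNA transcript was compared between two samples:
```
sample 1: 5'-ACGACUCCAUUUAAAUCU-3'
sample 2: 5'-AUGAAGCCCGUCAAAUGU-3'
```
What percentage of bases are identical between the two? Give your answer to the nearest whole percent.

7 positions differ (2, 5, 6, 9, 10, 12, 17), so 11 of 18 match: 11/18 = 61.11%.

61%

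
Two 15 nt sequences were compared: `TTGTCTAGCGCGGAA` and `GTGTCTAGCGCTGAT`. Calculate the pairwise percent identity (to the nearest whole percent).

80%

3 positions differ (1, 12, 15), so 12 of 15 match: 12/15 = 80%.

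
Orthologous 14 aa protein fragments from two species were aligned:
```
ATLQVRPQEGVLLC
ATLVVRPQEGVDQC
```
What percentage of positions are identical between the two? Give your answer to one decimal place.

78.6%

Mismatches at positions 4, 12, 13 (1-based): 3 of 14.
Identical positions: 11/14 = 78.57% → 78.6%.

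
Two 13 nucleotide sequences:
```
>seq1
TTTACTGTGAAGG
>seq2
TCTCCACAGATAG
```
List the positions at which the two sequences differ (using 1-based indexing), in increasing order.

Differences at position 2 (T→C), position 4 (A→C), position 6 (T→A), position 7 (G→C), position 8 (T→A), position 11 (A→T), position 12 (G→A).

2, 4, 6, 7, 8, 11, 12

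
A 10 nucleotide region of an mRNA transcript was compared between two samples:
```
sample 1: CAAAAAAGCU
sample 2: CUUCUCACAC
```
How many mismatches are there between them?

8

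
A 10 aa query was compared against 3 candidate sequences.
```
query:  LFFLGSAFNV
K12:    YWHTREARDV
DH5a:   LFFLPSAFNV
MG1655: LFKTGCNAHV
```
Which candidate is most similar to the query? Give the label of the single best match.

DH5a

Hamming distances to query — K12: 8; DH5a: 1; MG1655: 6.
Smallest is DH5a with 1 mismatch.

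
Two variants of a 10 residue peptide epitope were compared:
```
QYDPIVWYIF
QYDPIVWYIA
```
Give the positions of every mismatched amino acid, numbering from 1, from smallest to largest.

Differences at position 10 (F→A).

10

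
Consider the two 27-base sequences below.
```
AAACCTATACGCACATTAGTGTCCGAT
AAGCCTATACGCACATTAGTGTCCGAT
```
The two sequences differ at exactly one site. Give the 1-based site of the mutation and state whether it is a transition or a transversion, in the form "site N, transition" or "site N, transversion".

Site 3 changes A→G. A is a purine and G is a purine, so this is a transition.

site 3, transition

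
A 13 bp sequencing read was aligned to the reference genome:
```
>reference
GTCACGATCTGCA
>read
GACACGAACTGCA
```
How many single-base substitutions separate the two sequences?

2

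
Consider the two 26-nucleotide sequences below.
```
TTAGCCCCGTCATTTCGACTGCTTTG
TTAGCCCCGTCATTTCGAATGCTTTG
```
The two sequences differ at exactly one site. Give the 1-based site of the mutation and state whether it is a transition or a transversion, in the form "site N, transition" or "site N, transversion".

Site 19 changes C→A. C is a pyrimidine and A is a purine, so this is a transversion.

site 19, transversion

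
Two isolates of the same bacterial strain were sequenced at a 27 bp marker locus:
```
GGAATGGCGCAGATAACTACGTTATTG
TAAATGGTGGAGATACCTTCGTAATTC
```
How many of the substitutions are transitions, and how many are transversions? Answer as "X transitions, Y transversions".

Mismatches (1-based):
position 1: G→T (purine→pyrimidine, transversion)
position 2: G→A (purine→purine, transition)
position 8: C→T (pyrimidine→pyrimidine, transition)
position 10: C→G (pyrimidine→purine, transversion)
position 16: A→C (purine→pyrimidine, transversion)
position 19: A→T (purine→pyrimidine, transversion)
position 23: T→A (pyrimidine→purine, transversion)
position 27: G→C (purine→pyrimidine, transversion)

2 transitions, 6 transversions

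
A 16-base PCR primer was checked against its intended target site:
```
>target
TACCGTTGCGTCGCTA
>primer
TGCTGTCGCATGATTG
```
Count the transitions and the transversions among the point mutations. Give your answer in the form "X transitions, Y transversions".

Mismatches (1-based):
position 2: A→G (purine→purine, transition)
position 4: C→T (pyrimidine→pyrimidine, transition)
position 7: T→C (pyrimidine→pyrimidine, transition)
position 10: G→A (purine→purine, transition)
position 12: C→G (pyrimidine→purine, transversion)
position 13: G→A (purine→purine, transition)
position 14: C→T (pyrimidine→pyrimidine, transition)
position 16: A→G (purine→purine, transition)

7 transitions, 1 transversion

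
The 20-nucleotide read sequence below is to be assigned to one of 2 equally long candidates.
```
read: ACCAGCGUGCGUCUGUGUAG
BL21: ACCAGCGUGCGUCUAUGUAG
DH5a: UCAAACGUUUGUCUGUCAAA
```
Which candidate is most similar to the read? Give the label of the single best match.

Hamming distances to read — BL21: 1; DH5a: 8.
Smallest is BL21 with 1 mismatch.

BL21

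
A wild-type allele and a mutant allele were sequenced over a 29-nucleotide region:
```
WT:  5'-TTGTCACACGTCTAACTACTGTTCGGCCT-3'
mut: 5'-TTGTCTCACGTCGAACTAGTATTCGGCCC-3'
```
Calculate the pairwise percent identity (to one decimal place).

82.8%

Mismatches at positions 6, 13, 19, 21, 29 (1-based): 5 of 29.
Identical positions: 24/29 = 82.76% → 82.8%.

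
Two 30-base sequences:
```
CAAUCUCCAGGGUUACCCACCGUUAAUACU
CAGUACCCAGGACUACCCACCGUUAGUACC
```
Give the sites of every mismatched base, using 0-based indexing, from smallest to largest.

2, 4, 5, 11, 12, 25, 29

Scanning 0-based: 2: A/G; 4: C/A; 5: U/C; 11: G/A; 12: U/C; 25: A/G; 29: U/C.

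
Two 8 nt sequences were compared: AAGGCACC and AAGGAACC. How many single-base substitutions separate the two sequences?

Comparing position by position, 1 site differs: 5 (C/A).

1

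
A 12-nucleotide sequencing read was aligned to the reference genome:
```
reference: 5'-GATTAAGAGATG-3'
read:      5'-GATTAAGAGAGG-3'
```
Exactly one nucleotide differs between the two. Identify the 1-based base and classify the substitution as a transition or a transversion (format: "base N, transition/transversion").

base 11, transversion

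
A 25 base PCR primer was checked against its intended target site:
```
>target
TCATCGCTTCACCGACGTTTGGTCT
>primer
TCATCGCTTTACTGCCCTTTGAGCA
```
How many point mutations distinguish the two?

Mismatches (1-based): site 10: C→T; site 13: C→T; site 15: A→C; site 17: G→C; site 22: G→A; site 23: T→G; site 25: T→A.

7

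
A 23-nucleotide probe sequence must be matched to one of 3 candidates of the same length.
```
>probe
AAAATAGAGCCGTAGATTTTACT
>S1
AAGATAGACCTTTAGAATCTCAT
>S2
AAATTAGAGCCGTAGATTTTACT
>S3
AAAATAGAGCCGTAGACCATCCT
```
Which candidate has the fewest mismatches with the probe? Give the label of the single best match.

S1 differs at 8 positions; S2 differs at 1 position; S3 differs at 4 positions. The closest is S2.

S2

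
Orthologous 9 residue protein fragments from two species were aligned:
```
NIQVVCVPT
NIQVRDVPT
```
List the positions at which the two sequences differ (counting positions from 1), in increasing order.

Differences at position 5 (V→R), position 6 (C→D).

5, 6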